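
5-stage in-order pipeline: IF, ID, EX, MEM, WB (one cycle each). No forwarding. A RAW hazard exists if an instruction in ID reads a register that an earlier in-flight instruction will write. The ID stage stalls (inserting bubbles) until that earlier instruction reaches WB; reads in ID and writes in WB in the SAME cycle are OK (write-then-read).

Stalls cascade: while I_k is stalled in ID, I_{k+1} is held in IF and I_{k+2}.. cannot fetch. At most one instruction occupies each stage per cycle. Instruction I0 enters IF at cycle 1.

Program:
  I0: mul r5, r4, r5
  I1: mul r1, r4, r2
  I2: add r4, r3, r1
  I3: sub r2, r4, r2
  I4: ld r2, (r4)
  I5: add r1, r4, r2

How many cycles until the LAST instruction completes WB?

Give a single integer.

Answer: 16

Derivation:
I0 mul r5 <- r4,r5: IF@1 ID@2 stall=0 (-) EX@3 MEM@4 WB@5
I1 mul r1 <- r4,r2: IF@2 ID@3 stall=0 (-) EX@4 MEM@5 WB@6
I2 add r4 <- r3,r1: IF@3 ID@4 stall=2 (RAW on I1.r1 (WB@6)) EX@7 MEM@8 WB@9
I3 sub r2 <- r4,r2: IF@4 ID@7 stall=2 (RAW on I2.r4 (WB@9)) EX@10 MEM@11 WB@12
I4 ld r2 <- r4: IF@7 ID@10 stall=0 (-) EX@11 MEM@12 WB@13
I5 add r1 <- r4,r2: IF@10 ID@11 stall=2 (RAW on I4.r2 (WB@13)) EX@14 MEM@15 WB@16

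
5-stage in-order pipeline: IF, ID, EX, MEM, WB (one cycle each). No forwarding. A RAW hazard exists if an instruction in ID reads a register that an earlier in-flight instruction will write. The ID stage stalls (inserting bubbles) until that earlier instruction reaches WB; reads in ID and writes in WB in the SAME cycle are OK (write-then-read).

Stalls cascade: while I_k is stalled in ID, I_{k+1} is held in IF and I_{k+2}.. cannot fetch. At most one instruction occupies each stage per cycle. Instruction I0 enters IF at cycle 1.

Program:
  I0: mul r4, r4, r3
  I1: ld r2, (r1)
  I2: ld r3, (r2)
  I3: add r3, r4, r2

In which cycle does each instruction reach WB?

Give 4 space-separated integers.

Answer: 5 6 9 10

Derivation:
I0 mul r4 <- r4,r3: IF@1 ID@2 stall=0 (-) EX@3 MEM@4 WB@5
I1 ld r2 <- r1: IF@2 ID@3 stall=0 (-) EX@4 MEM@5 WB@6
I2 ld r3 <- r2: IF@3 ID@4 stall=2 (RAW on I1.r2 (WB@6)) EX@7 MEM@8 WB@9
I3 add r3 <- r4,r2: IF@4 ID@7 stall=0 (-) EX@8 MEM@9 WB@10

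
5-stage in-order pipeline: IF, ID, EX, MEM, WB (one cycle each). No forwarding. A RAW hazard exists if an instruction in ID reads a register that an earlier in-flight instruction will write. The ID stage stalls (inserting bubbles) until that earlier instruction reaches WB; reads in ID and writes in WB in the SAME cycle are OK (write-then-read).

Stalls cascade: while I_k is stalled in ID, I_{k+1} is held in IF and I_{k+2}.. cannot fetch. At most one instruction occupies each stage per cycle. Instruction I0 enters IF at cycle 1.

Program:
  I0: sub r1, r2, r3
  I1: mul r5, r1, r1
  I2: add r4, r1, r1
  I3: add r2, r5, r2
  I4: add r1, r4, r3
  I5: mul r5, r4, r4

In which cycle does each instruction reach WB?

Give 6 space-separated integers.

I0 sub r1 <- r2,r3: IF@1 ID@2 stall=0 (-) EX@3 MEM@4 WB@5
I1 mul r5 <- r1,r1: IF@2 ID@3 stall=2 (RAW on I0.r1 (WB@5)) EX@6 MEM@7 WB@8
I2 add r4 <- r1,r1: IF@3 ID@6 stall=0 (-) EX@7 MEM@8 WB@9
I3 add r2 <- r5,r2: IF@6 ID@7 stall=1 (RAW on I1.r5 (WB@8)) EX@9 MEM@10 WB@11
I4 add r1 <- r4,r3: IF@7 ID@9 stall=0 (-) EX@10 MEM@11 WB@12
I5 mul r5 <- r4,r4: IF@9 ID@10 stall=0 (-) EX@11 MEM@12 WB@13

Answer: 5 8 9 11 12 13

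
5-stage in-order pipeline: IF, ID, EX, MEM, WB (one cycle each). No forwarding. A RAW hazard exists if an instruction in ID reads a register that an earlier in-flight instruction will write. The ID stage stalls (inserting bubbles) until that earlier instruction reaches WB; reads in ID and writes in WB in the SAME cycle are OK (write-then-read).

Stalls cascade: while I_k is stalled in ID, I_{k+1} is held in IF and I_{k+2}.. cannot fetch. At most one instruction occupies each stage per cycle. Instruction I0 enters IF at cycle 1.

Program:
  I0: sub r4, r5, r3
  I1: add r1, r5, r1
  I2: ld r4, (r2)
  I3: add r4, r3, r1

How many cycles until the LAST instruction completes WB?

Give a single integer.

I0 sub r4 <- r5,r3: IF@1 ID@2 stall=0 (-) EX@3 MEM@4 WB@5
I1 add r1 <- r5,r1: IF@2 ID@3 stall=0 (-) EX@4 MEM@5 WB@6
I2 ld r4 <- r2: IF@3 ID@4 stall=0 (-) EX@5 MEM@6 WB@7
I3 add r4 <- r3,r1: IF@4 ID@5 stall=1 (RAW on I1.r1 (WB@6)) EX@7 MEM@8 WB@9

Answer: 9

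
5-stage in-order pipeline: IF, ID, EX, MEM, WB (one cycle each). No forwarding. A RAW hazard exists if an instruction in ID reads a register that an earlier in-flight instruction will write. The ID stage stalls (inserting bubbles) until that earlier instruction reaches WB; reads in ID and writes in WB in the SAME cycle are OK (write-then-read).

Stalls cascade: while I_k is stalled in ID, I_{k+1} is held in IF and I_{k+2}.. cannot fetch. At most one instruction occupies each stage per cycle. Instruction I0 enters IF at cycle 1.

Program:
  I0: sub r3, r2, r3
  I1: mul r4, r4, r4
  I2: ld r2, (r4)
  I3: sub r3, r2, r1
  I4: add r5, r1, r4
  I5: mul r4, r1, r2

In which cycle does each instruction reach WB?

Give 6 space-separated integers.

Answer: 5 6 9 12 13 14

Derivation:
I0 sub r3 <- r2,r3: IF@1 ID@2 stall=0 (-) EX@3 MEM@4 WB@5
I1 mul r4 <- r4,r4: IF@2 ID@3 stall=0 (-) EX@4 MEM@5 WB@6
I2 ld r2 <- r4: IF@3 ID@4 stall=2 (RAW on I1.r4 (WB@6)) EX@7 MEM@8 WB@9
I3 sub r3 <- r2,r1: IF@4 ID@7 stall=2 (RAW on I2.r2 (WB@9)) EX@10 MEM@11 WB@12
I4 add r5 <- r1,r4: IF@7 ID@10 stall=0 (-) EX@11 MEM@12 WB@13
I5 mul r4 <- r1,r2: IF@10 ID@11 stall=0 (-) EX@12 MEM@13 WB@14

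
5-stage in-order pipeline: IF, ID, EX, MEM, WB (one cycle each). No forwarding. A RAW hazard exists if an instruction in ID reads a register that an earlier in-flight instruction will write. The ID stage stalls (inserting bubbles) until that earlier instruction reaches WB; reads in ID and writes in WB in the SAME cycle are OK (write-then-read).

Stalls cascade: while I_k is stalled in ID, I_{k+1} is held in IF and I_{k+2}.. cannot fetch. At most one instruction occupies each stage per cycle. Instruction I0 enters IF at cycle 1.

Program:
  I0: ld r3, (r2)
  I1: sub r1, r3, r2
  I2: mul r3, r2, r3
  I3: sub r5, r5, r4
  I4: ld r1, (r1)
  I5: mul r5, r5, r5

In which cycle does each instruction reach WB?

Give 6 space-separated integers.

Answer: 5 8 9 10 11 13

Derivation:
I0 ld r3 <- r2: IF@1 ID@2 stall=0 (-) EX@3 MEM@4 WB@5
I1 sub r1 <- r3,r2: IF@2 ID@3 stall=2 (RAW on I0.r3 (WB@5)) EX@6 MEM@7 WB@8
I2 mul r3 <- r2,r3: IF@3 ID@6 stall=0 (-) EX@7 MEM@8 WB@9
I3 sub r5 <- r5,r4: IF@6 ID@7 stall=0 (-) EX@8 MEM@9 WB@10
I4 ld r1 <- r1: IF@7 ID@8 stall=0 (-) EX@9 MEM@10 WB@11
I5 mul r5 <- r5,r5: IF@8 ID@9 stall=1 (RAW on I3.r5 (WB@10)) EX@11 MEM@12 WB@13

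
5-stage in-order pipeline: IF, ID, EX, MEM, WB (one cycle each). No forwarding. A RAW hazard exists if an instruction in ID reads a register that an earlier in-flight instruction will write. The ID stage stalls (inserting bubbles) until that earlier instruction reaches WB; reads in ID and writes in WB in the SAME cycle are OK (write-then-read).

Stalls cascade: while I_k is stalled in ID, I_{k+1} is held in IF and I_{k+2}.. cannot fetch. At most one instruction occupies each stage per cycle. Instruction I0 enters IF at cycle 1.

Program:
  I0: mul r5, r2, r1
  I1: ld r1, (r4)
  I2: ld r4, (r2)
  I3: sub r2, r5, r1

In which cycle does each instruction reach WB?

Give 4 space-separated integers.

Answer: 5 6 7 9

Derivation:
I0 mul r5 <- r2,r1: IF@1 ID@2 stall=0 (-) EX@3 MEM@4 WB@5
I1 ld r1 <- r4: IF@2 ID@3 stall=0 (-) EX@4 MEM@5 WB@6
I2 ld r4 <- r2: IF@3 ID@4 stall=0 (-) EX@5 MEM@6 WB@7
I3 sub r2 <- r5,r1: IF@4 ID@5 stall=1 (RAW on I1.r1 (WB@6)) EX@7 MEM@8 WB@9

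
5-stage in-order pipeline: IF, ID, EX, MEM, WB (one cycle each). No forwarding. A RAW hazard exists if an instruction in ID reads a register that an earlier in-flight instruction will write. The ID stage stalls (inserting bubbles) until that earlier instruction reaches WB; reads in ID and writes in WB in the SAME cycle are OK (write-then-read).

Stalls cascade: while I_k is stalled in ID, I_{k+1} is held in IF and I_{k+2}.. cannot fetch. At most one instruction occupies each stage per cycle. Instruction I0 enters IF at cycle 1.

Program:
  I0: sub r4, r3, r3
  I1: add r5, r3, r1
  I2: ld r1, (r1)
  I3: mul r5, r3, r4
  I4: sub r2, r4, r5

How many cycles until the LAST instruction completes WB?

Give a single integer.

Answer: 11

Derivation:
I0 sub r4 <- r3,r3: IF@1 ID@2 stall=0 (-) EX@3 MEM@4 WB@5
I1 add r5 <- r3,r1: IF@2 ID@3 stall=0 (-) EX@4 MEM@5 WB@6
I2 ld r1 <- r1: IF@3 ID@4 stall=0 (-) EX@5 MEM@6 WB@7
I3 mul r5 <- r3,r4: IF@4 ID@5 stall=0 (-) EX@6 MEM@7 WB@8
I4 sub r2 <- r4,r5: IF@5 ID@6 stall=2 (RAW on I3.r5 (WB@8)) EX@9 MEM@10 WB@11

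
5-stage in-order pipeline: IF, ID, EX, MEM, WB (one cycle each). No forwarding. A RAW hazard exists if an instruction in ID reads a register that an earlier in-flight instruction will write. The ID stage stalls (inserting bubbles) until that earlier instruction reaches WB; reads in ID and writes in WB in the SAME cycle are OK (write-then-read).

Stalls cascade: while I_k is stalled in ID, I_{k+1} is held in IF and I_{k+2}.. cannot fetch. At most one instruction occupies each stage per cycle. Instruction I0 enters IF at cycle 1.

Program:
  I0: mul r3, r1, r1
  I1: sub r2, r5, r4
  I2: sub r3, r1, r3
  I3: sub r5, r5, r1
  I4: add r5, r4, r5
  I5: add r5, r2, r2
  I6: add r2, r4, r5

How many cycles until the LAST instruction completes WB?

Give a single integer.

Answer: 16

Derivation:
I0 mul r3 <- r1,r1: IF@1 ID@2 stall=0 (-) EX@3 MEM@4 WB@5
I1 sub r2 <- r5,r4: IF@2 ID@3 stall=0 (-) EX@4 MEM@5 WB@6
I2 sub r3 <- r1,r3: IF@3 ID@4 stall=1 (RAW on I0.r3 (WB@5)) EX@6 MEM@7 WB@8
I3 sub r5 <- r5,r1: IF@4 ID@6 stall=0 (-) EX@7 MEM@8 WB@9
I4 add r5 <- r4,r5: IF@6 ID@7 stall=2 (RAW on I3.r5 (WB@9)) EX@10 MEM@11 WB@12
I5 add r5 <- r2,r2: IF@7 ID@10 stall=0 (-) EX@11 MEM@12 WB@13
I6 add r2 <- r4,r5: IF@10 ID@11 stall=2 (RAW on I5.r5 (WB@13)) EX@14 MEM@15 WB@16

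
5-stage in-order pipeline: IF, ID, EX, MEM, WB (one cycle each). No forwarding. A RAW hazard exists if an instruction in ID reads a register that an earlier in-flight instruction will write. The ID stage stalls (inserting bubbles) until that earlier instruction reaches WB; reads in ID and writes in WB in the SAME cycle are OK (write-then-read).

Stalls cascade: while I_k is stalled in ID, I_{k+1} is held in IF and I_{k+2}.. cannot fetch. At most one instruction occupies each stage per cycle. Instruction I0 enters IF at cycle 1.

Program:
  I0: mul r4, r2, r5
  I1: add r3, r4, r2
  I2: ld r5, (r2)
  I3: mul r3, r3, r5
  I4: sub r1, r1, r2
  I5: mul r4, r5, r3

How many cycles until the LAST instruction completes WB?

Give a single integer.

Answer: 15

Derivation:
I0 mul r4 <- r2,r5: IF@1 ID@2 stall=0 (-) EX@3 MEM@4 WB@5
I1 add r3 <- r4,r2: IF@2 ID@3 stall=2 (RAW on I0.r4 (WB@5)) EX@6 MEM@7 WB@8
I2 ld r5 <- r2: IF@3 ID@6 stall=0 (-) EX@7 MEM@8 WB@9
I3 mul r3 <- r3,r5: IF@6 ID@7 stall=2 (RAW on I2.r5 (WB@9)) EX@10 MEM@11 WB@12
I4 sub r1 <- r1,r2: IF@7 ID@10 stall=0 (-) EX@11 MEM@12 WB@13
I5 mul r4 <- r5,r3: IF@10 ID@11 stall=1 (RAW on I3.r3 (WB@12)) EX@13 MEM@14 WB@15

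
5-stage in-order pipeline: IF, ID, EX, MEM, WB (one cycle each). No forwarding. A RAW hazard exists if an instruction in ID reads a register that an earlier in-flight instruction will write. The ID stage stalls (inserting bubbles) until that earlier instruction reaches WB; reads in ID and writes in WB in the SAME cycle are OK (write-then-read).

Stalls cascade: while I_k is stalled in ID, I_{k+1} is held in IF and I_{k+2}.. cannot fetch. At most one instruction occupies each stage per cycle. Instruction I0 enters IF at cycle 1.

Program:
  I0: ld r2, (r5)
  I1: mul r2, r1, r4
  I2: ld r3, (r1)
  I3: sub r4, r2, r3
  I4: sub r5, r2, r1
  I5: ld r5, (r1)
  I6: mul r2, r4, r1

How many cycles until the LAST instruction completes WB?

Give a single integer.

Answer: 13

Derivation:
I0 ld r2 <- r5: IF@1 ID@2 stall=0 (-) EX@3 MEM@4 WB@5
I1 mul r2 <- r1,r4: IF@2 ID@3 stall=0 (-) EX@4 MEM@5 WB@6
I2 ld r3 <- r1: IF@3 ID@4 stall=0 (-) EX@5 MEM@6 WB@7
I3 sub r4 <- r2,r3: IF@4 ID@5 stall=2 (RAW on I2.r3 (WB@7)) EX@8 MEM@9 WB@10
I4 sub r5 <- r2,r1: IF@5 ID@8 stall=0 (-) EX@9 MEM@10 WB@11
I5 ld r5 <- r1: IF@8 ID@9 stall=0 (-) EX@10 MEM@11 WB@12
I6 mul r2 <- r4,r1: IF@9 ID@10 stall=0 (-) EX@11 MEM@12 WB@13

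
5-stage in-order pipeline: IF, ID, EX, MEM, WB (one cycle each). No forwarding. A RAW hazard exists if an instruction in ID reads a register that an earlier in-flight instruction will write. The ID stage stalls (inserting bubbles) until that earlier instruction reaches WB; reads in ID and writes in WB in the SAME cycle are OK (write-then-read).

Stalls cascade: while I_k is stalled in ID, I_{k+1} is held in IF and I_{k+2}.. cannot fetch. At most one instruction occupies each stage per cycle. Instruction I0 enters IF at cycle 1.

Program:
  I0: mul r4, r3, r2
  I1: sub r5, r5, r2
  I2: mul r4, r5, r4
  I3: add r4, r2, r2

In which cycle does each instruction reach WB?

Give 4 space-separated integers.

Answer: 5 6 9 10

Derivation:
I0 mul r4 <- r3,r2: IF@1 ID@2 stall=0 (-) EX@3 MEM@4 WB@5
I1 sub r5 <- r5,r2: IF@2 ID@3 stall=0 (-) EX@4 MEM@5 WB@6
I2 mul r4 <- r5,r4: IF@3 ID@4 stall=2 (RAW on I1.r5 (WB@6)) EX@7 MEM@8 WB@9
I3 add r4 <- r2,r2: IF@4 ID@7 stall=0 (-) EX@8 MEM@9 WB@10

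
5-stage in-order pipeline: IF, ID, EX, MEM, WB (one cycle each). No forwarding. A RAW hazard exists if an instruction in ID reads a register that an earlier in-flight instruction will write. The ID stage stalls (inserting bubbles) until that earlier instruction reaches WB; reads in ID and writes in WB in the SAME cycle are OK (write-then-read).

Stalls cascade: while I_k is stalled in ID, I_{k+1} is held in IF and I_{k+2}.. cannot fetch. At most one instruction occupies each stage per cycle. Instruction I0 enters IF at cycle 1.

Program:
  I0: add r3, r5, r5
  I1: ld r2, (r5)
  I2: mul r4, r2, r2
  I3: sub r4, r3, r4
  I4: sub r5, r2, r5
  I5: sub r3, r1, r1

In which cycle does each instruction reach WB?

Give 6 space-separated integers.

Answer: 5 6 9 12 13 14

Derivation:
I0 add r3 <- r5,r5: IF@1 ID@2 stall=0 (-) EX@3 MEM@4 WB@5
I1 ld r2 <- r5: IF@2 ID@3 stall=0 (-) EX@4 MEM@5 WB@6
I2 mul r4 <- r2,r2: IF@3 ID@4 stall=2 (RAW on I1.r2 (WB@6)) EX@7 MEM@8 WB@9
I3 sub r4 <- r3,r4: IF@4 ID@7 stall=2 (RAW on I2.r4 (WB@9)) EX@10 MEM@11 WB@12
I4 sub r5 <- r2,r5: IF@7 ID@10 stall=0 (-) EX@11 MEM@12 WB@13
I5 sub r3 <- r1,r1: IF@10 ID@11 stall=0 (-) EX@12 MEM@13 WB@14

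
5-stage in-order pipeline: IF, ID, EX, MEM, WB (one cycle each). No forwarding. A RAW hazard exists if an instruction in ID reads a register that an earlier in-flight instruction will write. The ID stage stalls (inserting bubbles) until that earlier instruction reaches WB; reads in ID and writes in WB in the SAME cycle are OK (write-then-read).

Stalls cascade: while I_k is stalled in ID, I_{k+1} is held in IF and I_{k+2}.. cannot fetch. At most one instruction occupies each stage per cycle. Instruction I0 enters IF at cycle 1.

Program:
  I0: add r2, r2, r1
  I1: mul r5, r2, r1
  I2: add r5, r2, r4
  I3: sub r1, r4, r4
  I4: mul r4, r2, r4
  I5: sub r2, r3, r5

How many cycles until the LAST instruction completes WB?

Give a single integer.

I0 add r2 <- r2,r1: IF@1 ID@2 stall=0 (-) EX@3 MEM@4 WB@5
I1 mul r5 <- r2,r1: IF@2 ID@3 stall=2 (RAW on I0.r2 (WB@5)) EX@6 MEM@7 WB@8
I2 add r5 <- r2,r4: IF@3 ID@6 stall=0 (-) EX@7 MEM@8 WB@9
I3 sub r1 <- r4,r4: IF@6 ID@7 stall=0 (-) EX@8 MEM@9 WB@10
I4 mul r4 <- r2,r4: IF@7 ID@8 stall=0 (-) EX@9 MEM@10 WB@11
I5 sub r2 <- r3,r5: IF@8 ID@9 stall=0 (-) EX@10 MEM@11 WB@12

Answer: 12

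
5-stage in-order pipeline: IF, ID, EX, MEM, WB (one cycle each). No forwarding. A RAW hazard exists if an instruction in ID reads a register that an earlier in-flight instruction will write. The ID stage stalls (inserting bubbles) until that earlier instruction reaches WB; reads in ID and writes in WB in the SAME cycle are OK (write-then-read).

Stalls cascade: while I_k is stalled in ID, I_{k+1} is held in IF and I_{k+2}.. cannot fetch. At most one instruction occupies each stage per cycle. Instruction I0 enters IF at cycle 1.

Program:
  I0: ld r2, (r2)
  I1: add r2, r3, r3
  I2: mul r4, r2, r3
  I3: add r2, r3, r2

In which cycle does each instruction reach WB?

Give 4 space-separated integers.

I0 ld r2 <- r2: IF@1 ID@2 stall=0 (-) EX@3 MEM@4 WB@5
I1 add r2 <- r3,r3: IF@2 ID@3 stall=0 (-) EX@4 MEM@5 WB@6
I2 mul r4 <- r2,r3: IF@3 ID@4 stall=2 (RAW on I1.r2 (WB@6)) EX@7 MEM@8 WB@9
I3 add r2 <- r3,r2: IF@4 ID@7 stall=0 (-) EX@8 MEM@9 WB@10

Answer: 5 6 9 10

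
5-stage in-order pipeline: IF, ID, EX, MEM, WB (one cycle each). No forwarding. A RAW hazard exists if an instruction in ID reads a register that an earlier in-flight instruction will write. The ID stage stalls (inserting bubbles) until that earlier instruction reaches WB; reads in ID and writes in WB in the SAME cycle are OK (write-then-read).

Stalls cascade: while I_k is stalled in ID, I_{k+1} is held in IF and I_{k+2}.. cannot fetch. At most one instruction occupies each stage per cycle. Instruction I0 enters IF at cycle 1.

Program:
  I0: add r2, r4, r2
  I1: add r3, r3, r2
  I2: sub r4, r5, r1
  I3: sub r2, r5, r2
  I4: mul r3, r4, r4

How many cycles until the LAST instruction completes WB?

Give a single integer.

I0 add r2 <- r4,r2: IF@1 ID@2 stall=0 (-) EX@3 MEM@4 WB@5
I1 add r3 <- r3,r2: IF@2 ID@3 stall=2 (RAW on I0.r2 (WB@5)) EX@6 MEM@7 WB@8
I2 sub r4 <- r5,r1: IF@3 ID@6 stall=0 (-) EX@7 MEM@8 WB@9
I3 sub r2 <- r5,r2: IF@6 ID@7 stall=0 (-) EX@8 MEM@9 WB@10
I4 mul r3 <- r4,r4: IF@7 ID@8 stall=1 (RAW on I2.r4 (WB@9)) EX@10 MEM@11 WB@12

Answer: 12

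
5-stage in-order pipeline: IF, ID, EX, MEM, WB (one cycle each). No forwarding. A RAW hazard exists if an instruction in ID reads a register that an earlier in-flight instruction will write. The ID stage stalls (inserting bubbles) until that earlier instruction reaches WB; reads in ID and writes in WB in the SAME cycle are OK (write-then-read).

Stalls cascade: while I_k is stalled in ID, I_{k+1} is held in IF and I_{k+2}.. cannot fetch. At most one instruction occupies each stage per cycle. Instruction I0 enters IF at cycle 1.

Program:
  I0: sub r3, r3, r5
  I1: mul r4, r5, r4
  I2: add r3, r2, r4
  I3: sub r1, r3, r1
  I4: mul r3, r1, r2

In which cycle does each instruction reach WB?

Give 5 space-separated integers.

I0 sub r3 <- r3,r5: IF@1 ID@2 stall=0 (-) EX@3 MEM@4 WB@5
I1 mul r4 <- r5,r4: IF@2 ID@3 stall=0 (-) EX@4 MEM@5 WB@6
I2 add r3 <- r2,r4: IF@3 ID@4 stall=2 (RAW on I1.r4 (WB@6)) EX@7 MEM@8 WB@9
I3 sub r1 <- r3,r1: IF@4 ID@7 stall=2 (RAW on I2.r3 (WB@9)) EX@10 MEM@11 WB@12
I4 mul r3 <- r1,r2: IF@7 ID@10 stall=2 (RAW on I3.r1 (WB@12)) EX@13 MEM@14 WB@15

Answer: 5 6 9 12 15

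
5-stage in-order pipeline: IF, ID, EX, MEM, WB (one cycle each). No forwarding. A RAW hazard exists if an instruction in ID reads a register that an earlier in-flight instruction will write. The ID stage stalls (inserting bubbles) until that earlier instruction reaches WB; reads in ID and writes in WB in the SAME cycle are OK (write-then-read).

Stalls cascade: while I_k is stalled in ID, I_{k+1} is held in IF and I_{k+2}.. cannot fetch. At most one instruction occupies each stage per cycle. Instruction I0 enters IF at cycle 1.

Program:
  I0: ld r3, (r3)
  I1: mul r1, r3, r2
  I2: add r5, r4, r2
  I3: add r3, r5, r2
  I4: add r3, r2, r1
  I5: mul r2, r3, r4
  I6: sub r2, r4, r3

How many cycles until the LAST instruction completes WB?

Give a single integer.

I0 ld r3 <- r3: IF@1 ID@2 stall=0 (-) EX@3 MEM@4 WB@5
I1 mul r1 <- r3,r2: IF@2 ID@3 stall=2 (RAW on I0.r3 (WB@5)) EX@6 MEM@7 WB@8
I2 add r5 <- r4,r2: IF@3 ID@6 stall=0 (-) EX@7 MEM@8 WB@9
I3 add r3 <- r5,r2: IF@6 ID@7 stall=2 (RAW on I2.r5 (WB@9)) EX@10 MEM@11 WB@12
I4 add r3 <- r2,r1: IF@7 ID@10 stall=0 (-) EX@11 MEM@12 WB@13
I5 mul r2 <- r3,r4: IF@10 ID@11 stall=2 (RAW on I4.r3 (WB@13)) EX@14 MEM@15 WB@16
I6 sub r2 <- r4,r3: IF@11 ID@14 stall=0 (-) EX@15 MEM@16 WB@17

Answer: 17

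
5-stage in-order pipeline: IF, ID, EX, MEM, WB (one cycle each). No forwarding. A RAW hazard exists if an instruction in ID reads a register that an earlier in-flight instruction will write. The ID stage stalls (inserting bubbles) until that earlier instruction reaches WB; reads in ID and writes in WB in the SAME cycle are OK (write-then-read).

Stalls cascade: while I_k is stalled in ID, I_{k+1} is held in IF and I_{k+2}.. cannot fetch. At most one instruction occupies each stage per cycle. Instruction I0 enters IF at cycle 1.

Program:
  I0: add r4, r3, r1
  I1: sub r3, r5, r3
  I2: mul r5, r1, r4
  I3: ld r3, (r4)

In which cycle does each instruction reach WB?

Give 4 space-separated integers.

Answer: 5 6 8 9

Derivation:
I0 add r4 <- r3,r1: IF@1 ID@2 stall=0 (-) EX@3 MEM@4 WB@5
I1 sub r3 <- r5,r3: IF@2 ID@3 stall=0 (-) EX@4 MEM@5 WB@6
I2 mul r5 <- r1,r4: IF@3 ID@4 stall=1 (RAW on I0.r4 (WB@5)) EX@6 MEM@7 WB@8
I3 ld r3 <- r4: IF@4 ID@6 stall=0 (-) EX@7 MEM@8 WB@9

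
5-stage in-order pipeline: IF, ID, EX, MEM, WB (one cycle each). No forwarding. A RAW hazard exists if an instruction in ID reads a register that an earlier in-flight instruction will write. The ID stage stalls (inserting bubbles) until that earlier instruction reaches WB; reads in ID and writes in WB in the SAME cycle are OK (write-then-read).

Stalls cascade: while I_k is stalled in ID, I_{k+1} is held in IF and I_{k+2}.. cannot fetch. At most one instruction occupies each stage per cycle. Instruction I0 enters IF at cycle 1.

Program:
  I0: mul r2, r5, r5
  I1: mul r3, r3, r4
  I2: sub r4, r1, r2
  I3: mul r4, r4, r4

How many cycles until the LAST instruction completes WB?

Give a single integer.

Answer: 11

Derivation:
I0 mul r2 <- r5,r5: IF@1 ID@2 stall=0 (-) EX@3 MEM@4 WB@5
I1 mul r3 <- r3,r4: IF@2 ID@3 stall=0 (-) EX@4 MEM@5 WB@6
I2 sub r4 <- r1,r2: IF@3 ID@4 stall=1 (RAW on I0.r2 (WB@5)) EX@6 MEM@7 WB@8
I3 mul r4 <- r4,r4: IF@4 ID@6 stall=2 (RAW on I2.r4 (WB@8)) EX@9 MEM@10 WB@11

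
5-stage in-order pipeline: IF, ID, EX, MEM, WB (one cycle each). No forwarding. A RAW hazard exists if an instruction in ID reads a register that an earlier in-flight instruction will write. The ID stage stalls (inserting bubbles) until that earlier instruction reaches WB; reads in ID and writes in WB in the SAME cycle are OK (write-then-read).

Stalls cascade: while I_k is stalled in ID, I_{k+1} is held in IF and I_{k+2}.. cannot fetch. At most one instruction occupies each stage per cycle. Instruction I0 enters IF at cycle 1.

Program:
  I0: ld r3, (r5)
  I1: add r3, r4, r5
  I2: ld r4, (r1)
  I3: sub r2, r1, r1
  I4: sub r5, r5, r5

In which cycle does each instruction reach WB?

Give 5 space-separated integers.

Answer: 5 6 7 8 9

Derivation:
I0 ld r3 <- r5: IF@1 ID@2 stall=0 (-) EX@3 MEM@4 WB@5
I1 add r3 <- r4,r5: IF@2 ID@3 stall=0 (-) EX@4 MEM@5 WB@6
I2 ld r4 <- r1: IF@3 ID@4 stall=0 (-) EX@5 MEM@6 WB@7
I3 sub r2 <- r1,r1: IF@4 ID@5 stall=0 (-) EX@6 MEM@7 WB@8
I4 sub r5 <- r5,r5: IF@5 ID@6 stall=0 (-) EX@7 MEM@8 WB@9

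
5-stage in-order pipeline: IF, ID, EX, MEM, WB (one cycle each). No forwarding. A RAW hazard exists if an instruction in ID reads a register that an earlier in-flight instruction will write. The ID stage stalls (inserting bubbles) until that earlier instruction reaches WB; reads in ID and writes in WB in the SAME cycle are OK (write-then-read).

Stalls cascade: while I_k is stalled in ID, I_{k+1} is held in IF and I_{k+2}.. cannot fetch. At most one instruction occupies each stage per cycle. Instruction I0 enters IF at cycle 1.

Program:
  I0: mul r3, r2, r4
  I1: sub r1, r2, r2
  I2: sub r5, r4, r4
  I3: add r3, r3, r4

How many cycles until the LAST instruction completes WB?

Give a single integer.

I0 mul r3 <- r2,r4: IF@1 ID@2 stall=0 (-) EX@3 MEM@4 WB@5
I1 sub r1 <- r2,r2: IF@2 ID@3 stall=0 (-) EX@4 MEM@5 WB@6
I2 sub r5 <- r4,r4: IF@3 ID@4 stall=0 (-) EX@5 MEM@6 WB@7
I3 add r3 <- r3,r4: IF@4 ID@5 stall=0 (-) EX@6 MEM@7 WB@8

Answer: 8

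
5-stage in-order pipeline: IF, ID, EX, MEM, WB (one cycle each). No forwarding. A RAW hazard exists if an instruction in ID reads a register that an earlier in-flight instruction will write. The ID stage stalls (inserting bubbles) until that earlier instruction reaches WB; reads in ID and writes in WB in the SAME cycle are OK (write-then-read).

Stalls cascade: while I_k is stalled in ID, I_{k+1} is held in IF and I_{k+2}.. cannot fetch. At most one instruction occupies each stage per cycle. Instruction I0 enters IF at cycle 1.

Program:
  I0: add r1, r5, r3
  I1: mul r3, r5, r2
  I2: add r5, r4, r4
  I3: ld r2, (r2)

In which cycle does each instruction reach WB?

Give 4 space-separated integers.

Answer: 5 6 7 8

Derivation:
I0 add r1 <- r5,r3: IF@1 ID@2 stall=0 (-) EX@3 MEM@4 WB@5
I1 mul r3 <- r5,r2: IF@2 ID@3 stall=0 (-) EX@4 MEM@5 WB@6
I2 add r5 <- r4,r4: IF@3 ID@4 stall=0 (-) EX@5 MEM@6 WB@7
I3 ld r2 <- r2: IF@4 ID@5 stall=0 (-) EX@6 MEM@7 WB@8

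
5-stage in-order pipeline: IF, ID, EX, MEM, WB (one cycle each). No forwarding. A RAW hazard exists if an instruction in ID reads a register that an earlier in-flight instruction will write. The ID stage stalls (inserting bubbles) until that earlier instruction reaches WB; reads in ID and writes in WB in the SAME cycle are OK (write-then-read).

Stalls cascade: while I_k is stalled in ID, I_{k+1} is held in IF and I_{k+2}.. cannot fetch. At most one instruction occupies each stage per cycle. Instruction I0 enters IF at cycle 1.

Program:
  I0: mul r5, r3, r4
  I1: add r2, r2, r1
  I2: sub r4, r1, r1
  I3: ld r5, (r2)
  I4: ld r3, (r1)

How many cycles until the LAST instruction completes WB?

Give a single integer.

Answer: 10

Derivation:
I0 mul r5 <- r3,r4: IF@1 ID@2 stall=0 (-) EX@3 MEM@4 WB@5
I1 add r2 <- r2,r1: IF@2 ID@3 stall=0 (-) EX@4 MEM@5 WB@6
I2 sub r4 <- r1,r1: IF@3 ID@4 stall=0 (-) EX@5 MEM@6 WB@7
I3 ld r5 <- r2: IF@4 ID@5 stall=1 (RAW on I1.r2 (WB@6)) EX@7 MEM@8 WB@9
I4 ld r3 <- r1: IF@5 ID@7 stall=0 (-) EX@8 MEM@9 WB@10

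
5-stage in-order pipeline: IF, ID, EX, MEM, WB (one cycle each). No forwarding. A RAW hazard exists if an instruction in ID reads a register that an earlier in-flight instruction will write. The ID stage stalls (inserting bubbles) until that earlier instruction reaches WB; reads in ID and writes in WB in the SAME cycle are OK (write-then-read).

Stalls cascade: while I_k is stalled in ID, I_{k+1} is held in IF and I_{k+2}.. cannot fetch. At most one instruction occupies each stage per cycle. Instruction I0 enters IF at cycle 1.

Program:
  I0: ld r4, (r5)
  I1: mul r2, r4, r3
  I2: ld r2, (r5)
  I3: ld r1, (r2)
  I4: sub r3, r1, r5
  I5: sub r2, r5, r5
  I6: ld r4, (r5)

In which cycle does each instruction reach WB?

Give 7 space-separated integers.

I0 ld r4 <- r5: IF@1 ID@2 stall=0 (-) EX@3 MEM@4 WB@5
I1 mul r2 <- r4,r3: IF@2 ID@3 stall=2 (RAW on I0.r4 (WB@5)) EX@6 MEM@7 WB@8
I2 ld r2 <- r5: IF@3 ID@6 stall=0 (-) EX@7 MEM@8 WB@9
I3 ld r1 <- r2: IF@6 ID@7 stall=2 (RAW on I2.r2 (WB@9)) EX@10 MEM@11 WB@12
I4 sub r3 <- r1,r5: IF@7 ID@10 stall=2 (RAW on I3.r1 (WB@12)) EX@13 MEM@14 WB@15
I5 sub r2 <- r5,r5: IF@10 ID@13 stall=0 (-) EX@14 MEM@15 WB@16
I6 ld r4 <- r5: IF@13 ID@14 stall=0 (-) EX@15 MEM@16 WB@17

Answer: 5 8 9 12 15 16 17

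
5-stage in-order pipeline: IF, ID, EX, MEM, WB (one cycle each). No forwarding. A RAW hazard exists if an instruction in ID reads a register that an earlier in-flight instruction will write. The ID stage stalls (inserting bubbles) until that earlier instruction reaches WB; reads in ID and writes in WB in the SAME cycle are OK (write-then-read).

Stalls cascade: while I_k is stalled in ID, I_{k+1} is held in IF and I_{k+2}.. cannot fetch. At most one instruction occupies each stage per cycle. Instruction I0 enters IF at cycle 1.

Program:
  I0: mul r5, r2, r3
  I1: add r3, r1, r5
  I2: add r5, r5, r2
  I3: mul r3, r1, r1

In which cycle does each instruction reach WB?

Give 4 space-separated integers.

Answer: 5 8 9 10

Derivation:
I0 mul r5 <- r2,r3: IF@1 ID@2 stall=0 (-) EX@3 MEM@4 WB@5
I1 add r3 <- r1,r5: IF@2 ID@3 stall=2 (RAW on I0.r5 (WB@5)) EX@6 MEM@7 WB@8
I2 add r5 <- r5,r2: IF@3 ID@6 stall=0 (-) EX@7 MEM@8 WB@9
I3 mul r3 <- r1,r1: IF@6 ID@7 stall=0 (-) EX@8 MEM@9 WB@10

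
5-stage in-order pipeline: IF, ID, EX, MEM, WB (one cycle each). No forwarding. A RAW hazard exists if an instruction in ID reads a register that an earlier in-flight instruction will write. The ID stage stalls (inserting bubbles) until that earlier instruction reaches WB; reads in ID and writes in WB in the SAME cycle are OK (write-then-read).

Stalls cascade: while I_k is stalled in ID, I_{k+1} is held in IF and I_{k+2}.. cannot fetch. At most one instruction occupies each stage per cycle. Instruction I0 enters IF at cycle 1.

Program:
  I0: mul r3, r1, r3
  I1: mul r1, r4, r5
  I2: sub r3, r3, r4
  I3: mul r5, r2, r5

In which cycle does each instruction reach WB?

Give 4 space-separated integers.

Answer: 5 6 8 9

Derivation:
I0 mul r3 <- r1,r3: IF@1 ID@2 stall=0 (-) EX@3 MEM@4 WB@5
I1 mul r1 <- r4,r5: IF@2 ID@3 stall=0 (-) EX@4 MEM@5 WB@6
I2 sub r3 <- r3,r4: IF@3 ID@4 stall=1 (RAW on I0.r3 (WB@5)) EX@6 MEM@7 WB@8
I3 mul r5 <- r2,r5: IF@4 ID@6 stall=0 (-) EX@7 MEM@8 WB@9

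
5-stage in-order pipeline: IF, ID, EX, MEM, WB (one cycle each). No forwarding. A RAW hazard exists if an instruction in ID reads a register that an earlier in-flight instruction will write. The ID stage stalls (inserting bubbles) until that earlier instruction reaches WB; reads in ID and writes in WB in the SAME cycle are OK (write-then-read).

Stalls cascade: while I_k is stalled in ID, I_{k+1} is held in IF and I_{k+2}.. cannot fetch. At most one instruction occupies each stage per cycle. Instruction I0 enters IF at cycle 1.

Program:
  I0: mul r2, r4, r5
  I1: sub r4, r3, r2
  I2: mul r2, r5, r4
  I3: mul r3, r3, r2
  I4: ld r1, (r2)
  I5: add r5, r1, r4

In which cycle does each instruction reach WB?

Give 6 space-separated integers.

Answer: 5 8 11 14 15 18

Derivation:
I0 mul r2 <- r4,r5: IF@1 ID@2 stall=0 (-) EX@3 MEM@4 WB@5
I1 sub r4 <- r3,r2: IF@2 ID@3 stall=2 (RAW on I0.r2 (WB@5)) EX@6 MEM@7 WB@8
I2 mul r2 <- r5,r4: IF@3 ID@6 stall=2 (RAW on I1.r4 (WB@8)) EX@9 MEM@10 WB@11
I3 mul r3 <- r3,r2: IF@6 ID@9 stall=2 (RAW on I2.r2 (WB@11)) EX@12 MEM@13 WB@14
I4 ld r1 <- r2: IF@9 ID@12 stall=0 (-) EX@13 MEM@14 WB@15
I5 add r5 <- r1,r4: IF@12 ID@13 stall=2 (RAW on I4.r1 (WB@15)) EX@16 MEM@17 WB@18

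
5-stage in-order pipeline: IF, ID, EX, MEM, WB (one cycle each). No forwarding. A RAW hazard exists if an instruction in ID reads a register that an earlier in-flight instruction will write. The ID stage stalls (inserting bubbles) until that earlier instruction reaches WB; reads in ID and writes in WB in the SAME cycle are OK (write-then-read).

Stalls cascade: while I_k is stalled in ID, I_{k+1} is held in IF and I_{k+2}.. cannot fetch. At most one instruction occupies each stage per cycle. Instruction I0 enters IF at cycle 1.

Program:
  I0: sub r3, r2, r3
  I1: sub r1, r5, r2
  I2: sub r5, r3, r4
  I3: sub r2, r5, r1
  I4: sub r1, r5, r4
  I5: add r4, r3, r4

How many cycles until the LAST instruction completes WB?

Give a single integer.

I0 sub r3 <- r2,r3: IF@1 ID@2 stall=0 (-) EX@3 MEM@4 WB@5
I1 sub r1 <- r5,r2: IF@2 ID@3 stall=0 (-) EX@4 MEM@5 WB@6
I2 sub r5 <- r3,r4: IF@3 ID@4 stall=1 (RAW on I0.r3 (WB@5)) EX@6 MEM@7 WB@8
I3 sub r2 <- r5,r1: IF@4 ID@6 stall=2 (RAW on I2.r5 (WB@8)) EX@9 MEM@10 WB@11
I4 sub r1 <- r5,r4: IF@6 ID@9 stall=0 (-) EX@10 MEM@11 WB@12
I5 add r4 <- r3,r4: IF@9 ID@10 stall=0 (-) EX@11 MEM@12 WB@13

Answer: 13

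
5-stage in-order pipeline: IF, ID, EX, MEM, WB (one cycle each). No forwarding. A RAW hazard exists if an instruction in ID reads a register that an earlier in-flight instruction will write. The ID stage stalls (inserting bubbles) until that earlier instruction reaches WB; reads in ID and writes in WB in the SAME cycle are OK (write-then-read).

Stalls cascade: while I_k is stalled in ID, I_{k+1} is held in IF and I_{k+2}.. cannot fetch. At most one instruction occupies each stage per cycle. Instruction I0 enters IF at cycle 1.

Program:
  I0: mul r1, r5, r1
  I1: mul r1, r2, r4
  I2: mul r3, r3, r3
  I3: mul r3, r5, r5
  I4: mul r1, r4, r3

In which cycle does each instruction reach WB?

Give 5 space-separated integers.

I0 mul r1 <- r5,r1: IF@1 ID@2 stall=0 (-) EX@3 MEM@4 WB@5
I1 mul r1 <- r2,r4: IF@2 ID@3 stall=0 (-) EX@4 MEM@5 WB@6
I2 mul r3 <- r3,r3: IF@3 ID@4 stall=0 (-) EX@5 MEM@6 WB@7
I3 mul r3 <- r5,r5: IF@4 ID@5 stall=0 (-) EX@6 MEM@7 WB@8
I4 mul r1 <- r4,r3: IF@5 ID@6 stall=2 (RAW on I3.r3 (WB@8)) EX@9 MEM@10 WB@11

Answer: 5 6 7 8 11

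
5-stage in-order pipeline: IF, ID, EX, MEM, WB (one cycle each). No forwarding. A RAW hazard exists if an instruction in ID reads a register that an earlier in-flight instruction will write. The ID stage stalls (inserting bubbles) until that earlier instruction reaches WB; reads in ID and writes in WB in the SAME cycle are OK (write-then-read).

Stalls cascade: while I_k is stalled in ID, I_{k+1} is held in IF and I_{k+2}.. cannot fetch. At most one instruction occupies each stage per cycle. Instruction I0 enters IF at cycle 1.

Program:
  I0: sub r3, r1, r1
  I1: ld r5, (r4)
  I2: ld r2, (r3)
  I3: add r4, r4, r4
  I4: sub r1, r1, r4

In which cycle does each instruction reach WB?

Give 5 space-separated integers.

I0 sub r3 <- r1,r1: IF@1 ID@2 stall=0 (-) EX@3 MEM@4 WB@5
I1 ld r5 <- r4: IF@2 ID@3 stall=0 (-) EX@4 MEM@5 WB@6
I2 ld r2 <- r3: IF@3 ID@4 stall=1 (RAW on I0.r3 (WB@5)) EX@6 MEM@7 WB@8
I3 add r4 <- r4,r4: IF@4 ID@6 stall=0 (-) EX@7 MEM@8 WB@9
I4 sub r1 <- r1,r4: IF@6 ID@7 stall=2 (RAW on I3.r4 (WB@9)) EX@10 MEM@11 WB@12

Answer: 5 6 8 9 12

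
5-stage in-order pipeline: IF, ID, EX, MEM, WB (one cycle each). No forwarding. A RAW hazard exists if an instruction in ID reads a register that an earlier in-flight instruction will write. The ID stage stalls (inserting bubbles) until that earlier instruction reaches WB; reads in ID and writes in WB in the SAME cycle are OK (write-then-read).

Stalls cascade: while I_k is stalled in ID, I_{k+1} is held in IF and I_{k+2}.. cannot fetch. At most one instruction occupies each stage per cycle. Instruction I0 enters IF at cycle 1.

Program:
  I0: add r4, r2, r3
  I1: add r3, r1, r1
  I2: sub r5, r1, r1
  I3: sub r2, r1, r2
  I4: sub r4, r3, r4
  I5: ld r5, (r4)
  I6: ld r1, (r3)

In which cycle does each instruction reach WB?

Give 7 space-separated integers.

I0 add r4 <- r2,r3: IF@1 ID@2 stall=0 (-) EX@3 MEM@4 WB@5
I1 add r3 <- r1,r1: IF@2 ID@3 stall=0 (-) EX@4 MEM@5 WB@6
I2 sub r5 <- r1,r1: IF@3 ID@4 stall=0 (-) EX@5 MEM@6 WB@7
I3 sub r2 <- r1,r2: IF@4 ID@5 stall=0 (-) EX@6 MEM@7 WB@8
I4 sub r4 <- r3,r4: IF@5 ID@6 stall=0 (-) EX@7 MEM@8 WB@9
I5 ld r5 <- r4: IF@6 ID@7 stall=2 (RAW on I4.r4 (WB@9)) EX@10 MEM@11 WB@12
I6 ld r1 <- r3: IF@7 ID@10 stall=0 (-) EX@11 MEM@12 WB@13

Answer: 5 6 7 8 9 12 13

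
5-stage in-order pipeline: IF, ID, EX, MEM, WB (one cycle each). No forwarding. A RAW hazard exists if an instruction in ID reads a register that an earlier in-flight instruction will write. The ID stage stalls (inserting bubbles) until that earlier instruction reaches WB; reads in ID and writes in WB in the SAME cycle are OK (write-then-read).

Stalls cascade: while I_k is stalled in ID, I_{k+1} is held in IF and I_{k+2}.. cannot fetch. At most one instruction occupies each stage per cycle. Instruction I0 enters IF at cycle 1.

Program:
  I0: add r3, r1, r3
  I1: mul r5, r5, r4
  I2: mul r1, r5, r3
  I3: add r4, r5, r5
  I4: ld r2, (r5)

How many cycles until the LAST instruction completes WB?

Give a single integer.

Answer: 11

Derivation:
I0 add r3 <- r1,r3: IF@1 ID@2 stall=0 (-) EX@3 MEM@4 WB@5
I1 mul r5 <- r5,r4: IF@2 ID@3 stall=0 (-) EX@4 MEM@5 WB@6
I2 mul r1 <- r5,r3: IF@3 ID@4 stall=2 (RAW on I1.r5 (WB@6)) EX@7 MEM@8 WB@9
I3 add r4 <- r5,r5: IF@4 ID@7 stall=0 (-) EX@8 MEM@9 WB@10
I4 ld r2 <- r5: IF@7 ID@8 stall=0 (-) EX@9 MEM@10 WB@11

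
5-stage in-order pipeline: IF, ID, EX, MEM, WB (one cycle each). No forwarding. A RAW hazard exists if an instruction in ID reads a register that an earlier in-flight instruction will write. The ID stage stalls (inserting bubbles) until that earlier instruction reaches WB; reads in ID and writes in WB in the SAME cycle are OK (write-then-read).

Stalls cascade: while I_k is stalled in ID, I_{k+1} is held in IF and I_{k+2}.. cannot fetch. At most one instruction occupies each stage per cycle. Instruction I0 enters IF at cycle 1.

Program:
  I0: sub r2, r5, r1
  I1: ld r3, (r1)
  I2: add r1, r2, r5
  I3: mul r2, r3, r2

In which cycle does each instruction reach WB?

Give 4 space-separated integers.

Answer: 5 6 8 9

Derivation:
I0 sub r2 <- r5,r1: IF@1 ID@2 stall=0 (-) EX@3 MEM@4 WB@5
I1 ld r3 <- r1: IF@2 ID@3 stall=0 (-) EX@4 MEM@5 WB@6
I2 add r1 <- r2,r5: IF@3 ID@4 stall=1 (RAW on I0.r2 (WB@5)) EX@6 MEM@7 WB@8
I3 mul r2 <- r3,r2: IF@4 ID@6 stall=0 (-) EX@7 MEM@8 WB@9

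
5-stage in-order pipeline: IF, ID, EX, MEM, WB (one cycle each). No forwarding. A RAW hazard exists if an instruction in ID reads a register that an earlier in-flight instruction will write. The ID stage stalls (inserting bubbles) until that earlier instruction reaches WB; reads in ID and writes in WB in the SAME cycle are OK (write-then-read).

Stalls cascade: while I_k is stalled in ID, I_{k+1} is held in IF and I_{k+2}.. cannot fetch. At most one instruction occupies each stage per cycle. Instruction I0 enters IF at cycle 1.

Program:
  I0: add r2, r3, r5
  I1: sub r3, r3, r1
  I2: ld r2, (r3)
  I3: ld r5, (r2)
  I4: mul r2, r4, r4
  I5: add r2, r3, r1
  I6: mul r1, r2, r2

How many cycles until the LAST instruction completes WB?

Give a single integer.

I0 add r2 <- r3,r5: IF@1 ID@2 stall=0 (-) EX@3 MEM@4 WB@5
I1 sub r3 <- r3,r1: IF@2 ID@3 stall=0 (-) EX@4 MEM@5 WB@6
I2 ld r2 <- r3: IF@3 ID@4 stall=2 (RAW on I1.r3 (WB@6)) EX@7 MEM@8 WB@9
I3 ld r5 <- r2: IF@4 ID@7 stall=2 (RAW on I2.r2 (WB@9)) EX@10 MEM@11 WB@12
I4 mul r2 <- r4,r4: IF@7 ID@10 stall=0 (-) EX@11 MEM@12 WB@13
I5 add r2 <- r3,r1: IF@10 ID@11 stall=0 (-) EX@12 MEM@13 WB@14
I6 mul r1 <- r2,r2: IF@11 ID@12 stall=2 (RAW on I5.r2 (WB@14)) EX@15 MEM@16 WB@17

Answer: 17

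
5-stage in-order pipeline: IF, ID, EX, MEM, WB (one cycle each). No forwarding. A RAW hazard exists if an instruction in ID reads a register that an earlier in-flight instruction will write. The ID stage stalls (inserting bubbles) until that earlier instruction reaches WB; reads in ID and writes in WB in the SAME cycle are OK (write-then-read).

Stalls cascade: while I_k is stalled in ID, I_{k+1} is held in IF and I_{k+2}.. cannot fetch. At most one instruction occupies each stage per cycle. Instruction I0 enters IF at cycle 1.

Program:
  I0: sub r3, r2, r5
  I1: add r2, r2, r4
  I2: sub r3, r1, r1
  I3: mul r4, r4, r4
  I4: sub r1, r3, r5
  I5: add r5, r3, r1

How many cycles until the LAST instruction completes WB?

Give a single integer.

Answer: 13

Derivation:
I0 sub r3 <- r2,r5: IF@1 ID@2 stall=0 (-) EX@3 MEM@4 WB@5
I1 add r2 <- r2,r4: IF@2 ID@3 stall=0 (-) EX@4 MEM@5 WB@6
I2 sub r3 <- r1,r1: IF@3 ID@4 stall=0 (-) EX@5 MEM@6 WB@7
I3 mul r4 <- r4,r4: IF@4 ID@5 stall=0 (-) EX@6 MEM@7 WB@8
I4 sub r1 <- r3,r5: IF@5 ID@6 stall=1 (RAW on I2.r3 (WB@7)) EX@8 MEM@9 WB@10
I5 add r5 <- r3,r1: IF@6 ID@8 stall=2 (RAW on I4.r1 (WB@10)) EX@11 MEM@12 WB@13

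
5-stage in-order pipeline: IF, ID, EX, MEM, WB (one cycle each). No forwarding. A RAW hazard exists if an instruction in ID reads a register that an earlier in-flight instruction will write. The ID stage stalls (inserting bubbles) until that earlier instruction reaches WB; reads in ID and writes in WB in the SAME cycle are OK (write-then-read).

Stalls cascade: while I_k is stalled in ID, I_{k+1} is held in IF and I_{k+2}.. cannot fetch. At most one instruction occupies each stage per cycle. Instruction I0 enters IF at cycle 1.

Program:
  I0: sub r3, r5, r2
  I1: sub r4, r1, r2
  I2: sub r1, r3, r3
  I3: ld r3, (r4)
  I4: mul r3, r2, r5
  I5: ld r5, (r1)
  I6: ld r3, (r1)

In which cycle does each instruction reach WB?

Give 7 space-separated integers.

I0 sub r3 <- r5,r2: IF@1 ID@2 stall=0 (-) EX@3 MEM@4 WB@5
I1 sub r4 <- r1,r2: IF@2 ID@3 stall=0 (-) EX@4 MEM@5 WB@6
I2 sub r1 <- r3,r3: IF@3 ID@4 stall=1 (RAW on I0.r3 (WB@5)) EX@6 MEM@7 WB@8
I3 ld r3 <- r4: IF@4 ID@6 stall=0 (-) EX@7 MEM@8 WB@9
I4 mul r3 <- r2,r5: IF@6 ID@7 stall=0 (-) EX@8 MEM@9 WB@10
I5 ld r5 <- r1: IF@7 ID@8 stall=0 (-) EX@9 MEM@10 WB@11
I6 ld r3 <- r1: IF@8 ID@9 stall=0 (-) EX@10 MEM@11 WB@12

Answer: 5 6 8 9 10 11 12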